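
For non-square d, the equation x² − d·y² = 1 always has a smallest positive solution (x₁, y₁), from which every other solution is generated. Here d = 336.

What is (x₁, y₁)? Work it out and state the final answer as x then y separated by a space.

55 3

[18; 3,36] for √336; ℓ=2 ⇒ convergent index 1
a_0=18:  p_0=18·1+0=18,  q_0=18·0+1=1
a_1=3:  p_1=3·18+1=55,  q_1=3·1+0=3
→ (55, 3).  Check: 55²=3025, 336·3²=3024, difference 1.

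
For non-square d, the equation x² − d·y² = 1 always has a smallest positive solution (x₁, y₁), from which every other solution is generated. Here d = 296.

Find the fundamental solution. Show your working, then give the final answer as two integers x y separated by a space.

3699 215

√296 = [17; 4,1,7,1,4,34, …], period ℓ=6 (even) → k=5
i=0: a=17 ⇒ p=17, q=1
i=1: a=4 ⇒ p=69, q=4
…
i=4: a=1 ⇒ p=757, q=44
i=5: a=4 ⇒ p=3699, q=215
fundamental: x₁=3699, y₁=215  (since 13682601 − 296·46225 = 1)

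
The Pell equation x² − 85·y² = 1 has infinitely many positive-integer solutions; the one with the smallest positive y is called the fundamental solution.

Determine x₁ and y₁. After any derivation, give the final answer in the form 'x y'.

√85 → a₀=9, period (4,1,1,4,18); ℓ=5 odd so k=9
step 0: (9, 1)  from 9·(1,0) + (0,1)
step 1: (37, 4)  from 4·(9,1) + (1,0)
…
step 3: (83, 9)  from 1·(46,5) + (37,4)
…
step 5: (6887, 747)  from 18·(378,41) + (83,9)
…
step 7: (34813, 3776)  from 1·(27926,3029) + (6887,747)
step 8: (62739, 6805)  from 1·(34813,3776) + (27926,3029)
step 9: (285769, 30996)  from 4·(62739,6805) + (34813,3776)
fundamental: x₁=285769, y₁=30996  (since 81663921361 − 85·960752016 = 1)

285769 30996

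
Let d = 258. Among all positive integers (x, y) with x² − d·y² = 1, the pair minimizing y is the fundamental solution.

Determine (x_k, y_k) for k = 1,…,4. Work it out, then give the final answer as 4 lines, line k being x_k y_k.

257 16
132097 8224
67897601 4227120
34899234817 2172731456

d=258: √d = [16; 16,32] (ℓ=2, even), read p_1/q_1
a_0=16:  p_0=16·1+0=16,  q_0=16·0+1=1
a_1=16:  p_1=16·16+1=257,  q_1=16·1+0=16
fundamental: x₁=257, y₁=16  (since 66049 − 258·256 = 1)
(x_2, y_2) = (257·257 + 258·16·16, 257·16 + 16·257) = (132097, 8224)
(x_3, y_3) = (257·132097 + 258·16·8224, 257·8224 + 16·132097) = (67897601, 4227120)
(x_4, y_4) = (257·67897601 + 258·16·4227120, 257·4227120 + 16·67897601) = (34899234817, 2172731456)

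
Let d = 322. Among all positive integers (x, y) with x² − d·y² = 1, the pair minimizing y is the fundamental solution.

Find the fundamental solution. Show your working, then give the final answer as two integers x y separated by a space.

√322 → a₀=17, period (1,16,1,34); ℓ=4 even so k=3
k=0  a_k=17  p_k/q_k = 17/1
k=1  a_k=1  p_k/q_k = 18/1
k=2  a_k=16  p_k/q_k = 305/17
k=3  a_k=1  p_k/q_k = 323/18
fundamental: x₁=323, y₁=18  (since 104329 − 322·324 = 1)

323 18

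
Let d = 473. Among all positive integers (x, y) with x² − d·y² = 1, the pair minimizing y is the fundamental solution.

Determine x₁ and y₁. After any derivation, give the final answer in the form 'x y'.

[21; 1,2,1,42] for √473; ℓ=4 ⇒ convergent index 3
k=0  a_k=21  p_k/q_k = 21/1
k=1  a_k=1  p_k/q_k = 22/1
k=2  a_k=2  p_k/q_k = 65/3
k=3  a_k=1  p_k/q_k = 87/4
→ (87, 4).  Check: 87²=7569, 473·4²=7568, difference 1.

87 4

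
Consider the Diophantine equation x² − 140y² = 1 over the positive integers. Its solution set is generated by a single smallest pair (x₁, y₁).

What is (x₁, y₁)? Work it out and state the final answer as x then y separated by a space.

d=140: √d = [11; 1,4,1,22] (ℓ=4, even), read p_3/q_3
a_0=11:  p_0=11·1+0=11,  q_0=11·0+1=1
a_1=1:  p_1=1·11+1=12,  q_1=1·1+0=1
a_2=4:  p_2=4·12+11=59,  q_2=4·1+1=5
a_3=1:  p_3=1·59+12=71,  q_3=1·5+1=6
fundamental: x₁=71, y₁=6  (since 5041 − 140·36 = 1)

71 6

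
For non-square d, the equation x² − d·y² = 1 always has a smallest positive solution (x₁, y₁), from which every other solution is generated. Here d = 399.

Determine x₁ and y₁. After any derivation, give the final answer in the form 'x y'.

d=399: √d = [19; 1,38] (ℓ=2, even), read p_1/q_1
step 0: (19, 1)  from 19·(1,0) + (0,1)
step 1: (20, 1)  from 1·(19,1) + (1,0)
(x₁, y₁) = (20, 1);  20² − 399·1² = 1 ✓

20 1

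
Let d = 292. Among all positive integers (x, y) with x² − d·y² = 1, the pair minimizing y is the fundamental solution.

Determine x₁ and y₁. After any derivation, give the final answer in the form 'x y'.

[17; 11,2,1,3,8,3,1,2,11,34] for √292; ℓ=10 ⇒ convergent index 9
a_0=17:  p_0=17·1+0=17,  q_0=17·0+1=1
a_1=11:  p_1=11·17+1=188,  q_1=11·1+0=11
a_2=2:  p_2=2·188+17=393,  q_2=2·11+1=23
…
a_4=3:  p_4=3·581+393=2136,  q_4=3·34+23=125
a_5=8:  p_5=8·2136+581=17669,  q_5=8·125+34=1034
…
a_8=2:  p_8=2·72812+55143=200767,  q_8=2·4261+3227=11749
a_9=11:  p_9=11·200767+72812=2281249,  q_9=11·11749+4261=133500
fundamental: x₁=2281249, y₁=133500  (since 5204097000001 − 292·17822250000 = 1)

2281249 133500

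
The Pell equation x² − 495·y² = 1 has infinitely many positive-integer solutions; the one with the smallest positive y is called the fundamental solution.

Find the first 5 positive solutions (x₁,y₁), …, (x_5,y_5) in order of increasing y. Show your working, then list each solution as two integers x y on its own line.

89 4
15841 712
2819609 126732
501874561 22557584
89330852249 4015123220

[22; 4,44] for √495; ℓ=2 ⇒ convergent index 1
k=0  a_k=22  p_k/q_k = 22/1
k=1  a_k=4  p_k/q_k = 89/4
fundamental: x₁=89, y₁=4  (since 7921 − 495·16 = 1)
(89+4√495)^2 = 15841 + 712√495
(89+4√495)^3 = 2819609 + 126732√495
(89+4√495)^4 = 501874561 + 22557584√495
(89+4√495)^5 = 89330852249 + 4015123220√495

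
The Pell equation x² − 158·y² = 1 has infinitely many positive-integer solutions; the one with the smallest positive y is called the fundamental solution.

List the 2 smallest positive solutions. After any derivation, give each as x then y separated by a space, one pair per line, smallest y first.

7743 616
119908097 9539376

√158 = [12; 1,1,3,12,3,1,1,24, …], period ℓ=8 (even) → k=7
a_0=12:  p_0=12·1+0=12,  q_0=12·0+1=1
a_1=1:  p_1=1·12+1=13,  q_1=1·1+0=1
…
a_3=3:  p_3=3·25+13=88,  q_3=3·2+1=7
a_4=12:  p_4=12·88+25=1081,  q_4=12·7+2=86
…
a_6=1:  p_6=1·3331+1081=4412,  q_6=1·265+86=351
a_7=1:  p_7=1·4412+3331=7743,  q_7=1·351+265=616
→ (7743, 616).  Check: 7743²=59954049, 158·616²=59954048, difference 1.
(7743+616√158)^2 = 119908097 + 9539376√158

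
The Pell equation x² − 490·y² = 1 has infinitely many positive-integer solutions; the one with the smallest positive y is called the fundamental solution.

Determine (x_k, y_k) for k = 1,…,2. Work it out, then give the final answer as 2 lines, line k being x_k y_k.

√490 → a₀=22, period (7,2,1,4,4,4,1,2,7,44); ℓ=10 even so k=9
step 0: (22, 1)  from 22·(1,0) + (0,1)
step 1: (155, 7)  from 7·(22,1) + (1,0)
…
step 3: (487, 22)  from 1·(332,15) + (155,7)
step 4: (2280, 103)  from 4·(487,22) + (332,15)
…
step 7: (50315, 2273)  from 1·(40708,1839) + (9607,434)
step 8: (141338, 6385)  from 2·(50315,2273) + (40708,1839)
step 9: (1039681, 46968)  from 7·(141338,6385) + (50315,2273)
fundamental: x₁=1039681, y₁=46968  (since 1080936581761 − 490·2205993024 = 1)
k=2:  x_2 = 1039681·1039681+490·46968·46968 = 2161873163521,  y_2 = 1039681·46968+46968·1039681 = 97663474416

1039681 46968
2161873163521 97663474416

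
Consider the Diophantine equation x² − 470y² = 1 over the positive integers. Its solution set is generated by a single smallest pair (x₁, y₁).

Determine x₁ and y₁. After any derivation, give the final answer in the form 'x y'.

1691 78

[21; 1,2,8,2,1,42] for √470; ℓ=6 ⇒ convergent index 5
step 0: (21, 1)  from 21·(1,0) + (0,1)
step 1: (22, 1)  from 1·(21,1) + (1,0)
step 2: (65, 3)  from 2·(22,1) + (21,1)
step 3: (542, 25)  from 8·(65,3) + (22,1)
step 4: (1149, 53)  from 2·(542,25) + (65,3)
step 5: (1691, 78)  from 1·(1149,53) + (542,25)
→ (1691, 78).  Check: 1691²=2859481, 470·78²=2859480, difference 1.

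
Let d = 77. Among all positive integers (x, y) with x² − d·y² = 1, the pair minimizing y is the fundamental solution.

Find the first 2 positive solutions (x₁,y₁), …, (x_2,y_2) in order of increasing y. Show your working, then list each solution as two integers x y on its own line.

351 40
246401 28080

√77 = [8; 1,3,2,3,1,16, …], period ℓ=6 (even) → k=5
step 0: (8, 1)  from 8·(1,0) + (0,1)
step 1: (9, 1)  from 1·(8,1) + (1,0)
…
step 4: (272, 31)  from 3·(79,9) + (35,4)
step 5: (351, 40)  from 1·(272,31) + (79,9)
fundamental: x₁=351, y₁=40  (since 123201 − 77·1600 = 1)
(351+40√77)^2 = 246401 + 28080√77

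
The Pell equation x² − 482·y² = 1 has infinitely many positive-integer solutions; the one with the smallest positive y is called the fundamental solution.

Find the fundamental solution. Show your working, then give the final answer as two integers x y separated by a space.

483 22

[21; 1,20,1,42] for √482; ℓ=4 ⇒ convergent index 3
i=0: a=21 ⇒ p=21, q=1
…
i=2: a=20 ⇒ p=461, q=21
i=3: a=1 ⇒ p=483, q=22
→ (483, 22).  Check: 483²=233289, 482·22²=233288, difference 1.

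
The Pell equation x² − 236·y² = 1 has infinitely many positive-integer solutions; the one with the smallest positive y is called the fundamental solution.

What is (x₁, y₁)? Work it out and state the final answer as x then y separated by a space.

√236 = [15; 2,1,3,5,1,6,1,5,3,1,2,30, …], period ℓ=12 (even) → k=11
k=0  a_k=15  p_k/q_k = 15/1
k=1  a_k=2  p_k/q_k = 31/2
k=2  a_k=1  p_k/q_k = 46/3
k=3  a_k=3  p_k/q_k = 169/11
k=4  a_k=5  p_k/q_k = 891/58
k=5  a_k=1  p_k/q_k = 1060/69
k=6  a_k=6  p_k/q_k = 7251/472
k=7  a_k=1  p_k/q_k = 8311/541
k=8  a_k=5  p_k/q_k = 48806/3177
k=9  a_k=3  p_k/q_k = 154729/10072
k=10  a_k=1  p_k/q_k = 203535/13249
k=11  a_k=2  p_k/q_k = 561799/36570
→ (561799, 36570).  Check: 561799²=315618116401, 236·36570²=315618116400, difference 1.

561799 36570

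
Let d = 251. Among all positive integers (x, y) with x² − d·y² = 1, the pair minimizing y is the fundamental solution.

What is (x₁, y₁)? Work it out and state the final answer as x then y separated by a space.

3674890 231957

d=251: √d = [15; 1,5,2,1,2,…,5,1,30] (ℓ=14, even), read p_13/q_13
a_0=15:  p_0=15·1+0=15,  q_0=15·0+1=1
…
a_2=5:  p_2=5·16+15=95,  q_2=5·1+1=6
a_3=2:  p_3=2·95+16=206,  q_3=2·6+1=13
a_4=1:  p_4=1·206+95=301,  q_4=1·13+6=19
…
a_6=2:  p_6=2·808+301=1917,  q_6=2·51+19=121
a_7=15:  p_7=15·1917+808=29563,  q_7=15·121+51=1866
a_8=2:  p_8=2·29563+1917=61043,  q_8=2·1866+121=3853
a_9=2:  p_9=2·61043+29563=151649,  q_9=2·3853+1866=9572
a_10=1:  p_10=1·151649+61043=212692,  q_10=1·9572+3853=13425
a_11=2:  p_11=2·212692+151649=577033,  q_11=2·13425+9572=36422
a_12=5:  p_12=5·577033+212692=3097857,  q_12=5·36422+13425=195535
a_13=1:  p_13=1·3097857+577033=3674890,  q_13=1·195535+36422=231957
fundamental: x₁=3674890, y₁=231957  (since 13504816512100 − 251·53804049849 = 1)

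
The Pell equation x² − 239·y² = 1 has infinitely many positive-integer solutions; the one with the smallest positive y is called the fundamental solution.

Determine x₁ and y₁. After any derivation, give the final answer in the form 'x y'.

√239 → a₀=15, period (2,5,1,2,4,15,4,2,1,5,2,30); ℓ=12 even so k=11
step 0: (15, 1)  from 15·(1,0) + (0,1)
…
step 2: (170, 11)  from 5·(31,2) + (15,1)
step 3: (201, 13)  from 1·(170,11) + (31,2)
…
step 5: (2489, 161)  from 4·(572,37) + (201,13)
step 6: (37907, 2452)  from 15·(2489,161) + (572,37)
step 7: (154117, 9969)  from 4·(37907,2452) + (2489,161)
…
step 9: (500258, 32359)  from 1·(346141,22390) + (154117,9969)
step 10: (2847431, 184185)  from 5·(500258,32359) + (346141,22390)
step 11: (6195120, 400729)  from 2·(2847431,184185) + (500258,32359)
→ (6195120, 400729).  Check: 6195120²=38379511814400, 239·400729²=38379511814399, difference 1.

6195120 400729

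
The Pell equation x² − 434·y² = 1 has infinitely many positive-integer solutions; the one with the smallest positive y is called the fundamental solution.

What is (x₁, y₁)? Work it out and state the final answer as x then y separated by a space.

125 6

[20; 1,4,1,40] for √434; ℓ=4 ⇒ convergent index 3
k=0  a_k=20  p_k/q_k = 20/1
…
k=2  a_k=4  p_k/q_k = 104/5
k=3  a_k=1  p_k/q_k = 125/6
→ (125, 6).  Check: 125²=15625, 434·6²=15624, difference 1.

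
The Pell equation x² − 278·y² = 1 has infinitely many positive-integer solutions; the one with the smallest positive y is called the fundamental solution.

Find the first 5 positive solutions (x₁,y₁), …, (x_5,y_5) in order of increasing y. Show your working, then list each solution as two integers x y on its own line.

2501 150
12510001 750300
62575022501 3753000450
313000250040001 18772507500600
1565627188125062501 93900078765000750

d=278: √d = [16; 1,2,16,2,1,32] (ℓ=6, even), read p_5/q_5
step 0: (16, 1)  from 16·(1,0) + (0,1)
step 1: (17, 1)  from 1·(16,1) + (1,0)
step 2: (50, 3)  from 2·(17,1) + (16,1)
step 3: (817, 49)  from 16·(50,3) + (17,1)
step 4: (1684, 101)  from 2·(817,49) + (50,3)
step 5: (2501, 150)  from 1·(1684,101) + (817,49)
(x₁, y₁) = (2501, 150);  2501² − 278·150² = 1 ✓
k=2:  x_2 = 2501·2501+278·150·150 = 12510001,  y_2 = 2501·150+150·2501 = 750300
k=3:  x_3 = 2501·12510001+278·150·750300 = 62575022501,  y_3 = 2501·750300+150·12510001 = 3753000450
k=4:  x_4 = 2501·62575022501+278·150·3753000450 = 313000250040001,  y_4 = 2501·3753000450+150·62575022501 = 18772507500600
k=5:  x_5 = 2501·313000250040001+278·150·18772507500600 = 1565627188125062501,  y_5 = 2501·18772507500600+150·313000250040001 = 93900078765000750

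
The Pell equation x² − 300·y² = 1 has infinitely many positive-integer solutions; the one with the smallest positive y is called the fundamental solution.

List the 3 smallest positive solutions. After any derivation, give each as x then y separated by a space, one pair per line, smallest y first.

d=300: √d = [17; 3,8,3,34] (ℓ=4, even), read p_3/q_3
step 0: (17, 1)  from 17·(1,0) + (0,1)
…
step 2: (433, 25)  from 8·(52,3) + (17,1)
step 3: (1351, 78)  from 3·(433,25) + (52,3)
(x₁, y₁) = (1351, 78);  1351² − 300·78² = 1 ✓
n=2: (1351,78)∘(1351,78) = (1351·1351+300·78·78, 1351·78+78·1351) = (3650401,210756)
n=3: (3650401,210756)∘(1351,78) = (1351·3650401+300·78·210756, 1351·210756+78·3650401) = (9863382151,569462634)

1351 78
3650401 210756
9863382151 569462634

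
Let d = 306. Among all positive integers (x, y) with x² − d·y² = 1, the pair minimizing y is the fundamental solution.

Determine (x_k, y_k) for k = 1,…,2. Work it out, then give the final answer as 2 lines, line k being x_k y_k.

[17; 2,34] for √306; ℓ=2 ⇒ convergent index 1
i=0: a=17 ⇒ p=17, q=1
i=1: a=2 ⇒ p=35, q=2
fundamental: x₁=35, y₁=2  (since 1225 − 306·4 = 1)
(35+2√306)^2 = 2449 + 140√306

35 2
2449 140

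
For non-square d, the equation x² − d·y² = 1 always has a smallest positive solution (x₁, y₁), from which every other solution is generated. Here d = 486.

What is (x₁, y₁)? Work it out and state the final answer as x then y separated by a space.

d=486: √d = [22; 22,44] (ℓ=2, even), read p_1/q_1
step 0: (22, 1)  from 22·(1,0) + (0,1)
step 1: (485, 22)  from 22·(22,1) + (1,0)
→ (485, 22).  Check: 485²=235225, 486·22²=235224, difference 1.

485 22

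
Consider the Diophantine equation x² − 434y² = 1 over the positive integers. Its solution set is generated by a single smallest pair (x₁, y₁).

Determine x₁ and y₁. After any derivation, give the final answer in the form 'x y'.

125 6

[20; 1,4,1,40] for √434; ℓ=4 ⇒ convergent index 3
a_0=20:  p_0=20·1+0=20,  q_0=20·0+1=1
a_1=1:  p_1=1·20+1=21,  q_1=1·1+0=1
a_2=4:  p_2=4·21+20=104,  q_2=4·1+1=5
a_3=1:  p_3=1·104+21=125,  q_3=1·5+1=6
(x₁, y₁) = (125, 6);  125² − 434·6² = 1 ✓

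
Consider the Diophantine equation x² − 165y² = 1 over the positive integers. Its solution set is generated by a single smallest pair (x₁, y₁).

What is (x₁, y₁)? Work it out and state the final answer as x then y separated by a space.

d=165: √d = [12; 1,5,2,5,1,24] (ℓ=6, even), read p_5/q_5
a_0=12:  p_0=12·1+0=12,  q_0=12·0+1=1
a_1=1:  p_1=1·12+1=13,  q_1=1·1+0=1
a_2=5:  p_2=5·13+12=77,  q_2=5·1+1=6
…
a_4=5:  p_4=5·167+77=912,  q_4=5·13+6=71
a_5=1:  p_5=1·912+167=1079,  q_5=1·71+13=84
(x₁, y₁) = (1079, 84);  1079² − 165·84² = 1 ✓

1079 84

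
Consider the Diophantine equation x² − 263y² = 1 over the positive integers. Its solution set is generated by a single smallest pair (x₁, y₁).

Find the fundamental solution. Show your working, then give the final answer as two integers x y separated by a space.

139128 8579

√263 = [16; 4,1,1,1,1,15,1,1,1,1,4,32, …], period ℓ=12 (even) → k=11
step 0: (16, 1)  from 16·(1,0) + (0,1)
…
step 4: (227, 14)  from 1·(146,9) + (81,5)
…
step 10: (30229, 1864)  from 1·(18212,1123) + (12017,741)
step 11: (139128, 8579)  from 4·(30229,1864) + (18212,1123)
fundamental: x₁=139128, y₁=8579  (since 19356600384 − 263·73599241 = 1)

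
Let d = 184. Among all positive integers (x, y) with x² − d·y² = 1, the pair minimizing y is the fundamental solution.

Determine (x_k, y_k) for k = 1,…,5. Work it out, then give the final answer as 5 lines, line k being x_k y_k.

24335 1794
1184384449 87313980
57643991108495 4249571404806
2805533046066067201 206826640184594040
136545293294391499564175 10066252573534620521994

√184 → a₀=13, period (1,1,3,2,1,2,1,2,3,1,1,26); ℓ=12 even so k=11
step 0: (13, 1)  from 13·(1,0) + (0,1)
step 1: (14, 1)  from 1·(13,1) + (1,0)
…
step 3: (95, 7)  from 3·(27,2) + (14,1)
…
step 6: (841, 62)  from 2·(312,23) + (217,16)
step 7: (1153, 85)  from 1·(841,62) + (312,23)
…
step 10: (13741, 1013)  from 1·(10594,781) + (3147,232)
step 11: (24335, 1794)  from 1·(13741,1013) + (10594,781)
fundamental: x₁=24335, y₁=1794  (since 592192225 − 184·3218436 = 1)
k=2:  x_2 = 24335·24335+184·1794·1794 = 1184384449,  y_2 = 24335·1794+1794·24335 = 87313980
k=3:  x_3 = 24335·1184384449+184·1794·87313980 = 57643991108495,  y_3 = 24335·87313980+1794·1184384449 = 4249571404806
k=4:  x_4 = 24335·57643991108495+184·1794·4249571404806 = 2805533046066067201,  y_4 = 24335·4249571404806+1794·57643991108495 = 206826640184594040
k=5:  x_5 = 24335·2805533046066067201+184·1794·206826640184594040 = 136545293294391499564175,  y_5 = 24335·206826640184594040+1794·2805533046066067201 = 10066252573534620521994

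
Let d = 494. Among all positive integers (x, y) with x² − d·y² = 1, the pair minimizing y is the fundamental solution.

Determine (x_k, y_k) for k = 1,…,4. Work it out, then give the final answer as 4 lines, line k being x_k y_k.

√494 → a₀=22, period (4,2,2,1,2,1,2,2,4,44); ℓ=10 even so k=9
a_0=22:  p_0=22·1+0=22,  q_0=22·0+1=1
…
a_2=2:  p_2=2·89+22=200,  q_2=2·4+1=9
…
a_8=2:  p_8=2·6979+2556=16514,  q_8=2·314+115=743
a_9=4:  p_9=4·16514+6979=73035,  q_9=4·743+314=3286
(x₁, y₁) = (73035, 3286);  73035² − 494·3286² = 1 ✓
n=2: (73035,3286)∘(73035,3286) = (73035·73035+494·3286·3286, 73035·3286+3286·73035) = (10668222449,479986020)
n=3: (10668222449,479986020)∘(73035,3286) = (73035·10668222449+494·3286·479986020, 73035·479986020+3286·10668222449) = (1558307253052395,70111557938114)
n=4: (1558307253052395,70111557938114)∘(73035,3286) = (73035·1558307253052395+494·3286·70111557938114, 73035·70111557938114+3286·1558307253052395) = (227621940442695115201,10241195267540325960)

73035 3286
10668222449 479986020
1558307253052395 70111557938114
227621940442695115201 10241195267540325960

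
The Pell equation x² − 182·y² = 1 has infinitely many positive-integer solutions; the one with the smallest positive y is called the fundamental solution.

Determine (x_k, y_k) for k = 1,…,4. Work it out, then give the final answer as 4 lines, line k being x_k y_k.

√182 = [13; 2,26, …], period ℓ=2 (even) → k=1
a_0=13:  p_0=13·1+0=13,  q_0=13·0+1=1
a_1=2:  p_1=2·13+1=27,  q_1=2·1+0=2
→ (27, 2).  Check: 27²=729, 182·2²=728, difference 1.
(x_2, y_2) = (27·27 + 182·2·2, 27·2 + 2·27) = (1457, 108)
(x_3, y_3) = (27·1457 + 182·2·108, 27·108 + 2·1457) = (78651, 5830)
(x_4, y_4) = (27·78651 + 182·2·5830, 27·5830 + 2·78651) = (4245697, 314712)

27 2
1457 108
78651 5830
4245697 314712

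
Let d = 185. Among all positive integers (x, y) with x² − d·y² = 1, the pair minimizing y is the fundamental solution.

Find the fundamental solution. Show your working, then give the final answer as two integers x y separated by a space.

√185 = [13; 1,1,1,1,26, …], period ℓ=5 (odd) → k=9
i=0: a=13 ⇒ p=13, q=1
i=1: a=1 ⇒ p=14, q=1
…
i=4: a=1 ⇒ p=68, q=5
…
i=6: a=1 ⇒ p=1877, q=138
i=7: a=1 ⇒ p=3686, q=271
i=8: a=1 ⇒ p=5563, q=409
i=9: a=1 ⇒ p=9249, q=680
→ (9249, 680).  Check: 9249²=85544001, 185·680²=85544000, difference 1.

9249 680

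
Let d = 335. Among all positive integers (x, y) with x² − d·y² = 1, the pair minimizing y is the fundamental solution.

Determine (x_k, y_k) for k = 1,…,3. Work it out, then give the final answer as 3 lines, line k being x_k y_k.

√335 → a₀=18, period (3,3,3,36); ℓ=4 even so k=3
a_0=18:  p_0=18·1+0=18,  q_0=18·0+1=1
a_1=3:  p_1=3·18+1=55,  q_1=3·1+0=3
a_2=3:  p_2=3·55+18=183,  q_2=3·3+1=10
a_3=3:  p_3=3·183+55=604,  q_3=3·10+3=33
→ (604, 33).  Check: 604²=364816, 335·33²=364815, difference 1.
n=2: (604,33)∘(604,33) = (604·604+335·33·33, 604·33+33·604) = (729631,39864)
n=3: (729631,39864)∘(604,33) = (604·729631+335·33·39864, 604·39864+33·729631) = (881393644,48155679)

604 33
729631 39864
881393644 48155679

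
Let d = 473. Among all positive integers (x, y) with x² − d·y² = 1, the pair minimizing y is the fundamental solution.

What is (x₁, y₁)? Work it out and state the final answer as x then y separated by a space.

√473 → a₀=21, period (1,2,1,42); ℓ=4 even so k=3
a_0=21:  p_0=21·1+0=21,  q_0=21·0+1=1
a_1=1:  p_1=1·21+1=22,  q_1=1·1+0=1
a_2=2:  p_2=2·22+21=65,  q_2=2·1+1=3
a_3=1:  p_3=1·65+22=87,  q_3=1·3+1=4
→ (87, 4).  Check: 87²=7569, 473·4²=7568, difference 1.

87 4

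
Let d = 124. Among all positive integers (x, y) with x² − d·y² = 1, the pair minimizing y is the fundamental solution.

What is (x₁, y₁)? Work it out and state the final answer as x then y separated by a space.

4620799 414960

d=124: √d = [11; 7,2,1,1,1,…,2,7,22] (ℓ=16, even), read p_15/q_15
a_0=11:  p_0=11·1+0=11,  q_0=11·0+1=1
…
a_3=1:  p_3=1·167+78=245,  q_3=1·15+7=22
…
a_5=1:  p_5=1·412+245=657,  q_5=1·37+22=59
a_6=3:  p_6=3·657+412=2383,  q_6=3·59+37=214
a_7=1:  p_7=1·2383+657=3040,  q_7=1·214+59=273
a_8=4:  p_8=4·3040+2383=14543,  q_8=4·273+214=1306
a_9=1:  p_9=1·14543+3040=17583,  q_9=1·1306+273=1579
…
a_12=1:  p_12=1·84875+67292=152167,  q_12=1·7622+6043=13665
…
a_14=2:  p_14=2·237042+152167=626251,  q_14=2·21287+13665=56239
a_15=7:  p_15=7·626251+237042=4620799,  q_15=7·56239+21287=414960
fundamental: x₁=4620799, y₁=414960  (since 21351783398401 − 124·172191801600 = 1)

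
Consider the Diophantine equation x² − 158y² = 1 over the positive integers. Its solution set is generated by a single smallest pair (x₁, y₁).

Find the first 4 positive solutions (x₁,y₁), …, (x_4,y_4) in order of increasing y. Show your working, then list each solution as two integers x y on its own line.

√158 → a₀=12, period (1,1,3,12,3,1,1,24); ℓ=8 even so k=7
k=0  a_k=12  p_k/q_k = 12/1
…
k=6  a_k=1  p_k/q_k = 4412/351
k=7  a_k=1  p_k/q_k = 7743/616
→ (7743, 616).  Check: 7743²=59954049, 158·616²=59954048, difference 1.
n=2: (7743,616)∘(7743,616) = (7743·7743+158·616·616, 7743·616+616·7743) = (119908097,9539376)
n=3: (119908097,9539376)∘(7743,616) = (7743·119908097+158·616·9539376, 7743·9539376+616·119908097) = (1856896782399,147726776120)
n=4: (1856896782399,147726776120)∘(7743,616) = (7743·1856896782399+158·616·147726776120, 7743·147726776120+616·1856896782399) = (28755903452322817,2287696845454944)

7743 616
119908097 9539376
1856896782399 147726776120
28755903452322817 2287696845454944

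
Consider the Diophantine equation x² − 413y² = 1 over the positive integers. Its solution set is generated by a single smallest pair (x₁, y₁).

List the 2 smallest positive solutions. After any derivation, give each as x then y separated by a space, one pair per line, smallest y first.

√413 → a₀=20, period (3,9,1,4,1,9,3,40); ℓ=8 even so k=7
i=0: a=20 ⇒ p=20, q=1
…
i=6: a=9 ⇒ p=36560, q=1799
i=7: a=3 ⇒ p=113399, q=5580
→ (113399, 5580).  Check: 113399²=12859333201, 413·5580²=12859333200, difference 1.
k=2:  x_2 = 113399·113399+413·5580·5580 = 25718666401,  y_2 = 113399·5580+5580·113399 = 1265532840

113399 5580
25718666401 1265532840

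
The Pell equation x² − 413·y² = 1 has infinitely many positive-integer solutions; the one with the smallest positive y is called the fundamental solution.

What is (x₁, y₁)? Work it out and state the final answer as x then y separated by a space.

√413 → a₀=20, period (3,9,1,4,1,9,3,40); ℓ=8 even so k=7
a_0=20:  p_0=20·1+0=20,  q_0=20·0+1=1
…
a_2=9:  p_2=9·61+20=569,  q_2=9·3+1=28
a_3=1:  p_3=1·569+61=630,  q_3=1·28+3=31
…
a_5=1:  p_5=1·3089+630=3719,  q_5=1·152+31=183
a_6=9:  p_6=9·3719+3089=36560,  q_6=9·183+152=1799
a_7=3:  p_7=3·36560+3719=113399,  q_7=3·1799+183=5580
→ (113399, 5580).  Check: 113399²=12859333201, 413·5580²=12859333200, difference 1.

113399 5580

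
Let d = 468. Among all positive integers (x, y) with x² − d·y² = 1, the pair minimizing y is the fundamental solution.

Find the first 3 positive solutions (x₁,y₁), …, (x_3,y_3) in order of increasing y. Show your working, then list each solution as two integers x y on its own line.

649 30
842401 38940
1093435849 50544090

d=468: √d = [21; 1,1,1,2,1,1,1,42] (ℓ=8, even), read p_7/q_7
k=0  a_k=21  p_k/q_k = 21/1
k=1  a_k=1  p_k/q_k = 22/1
…
k=3  a_k=1  p_k/q_k = 65/3
k=4  a_k=2  p_k/q_k = 173/8
…
k=6  a_k=1  p_k/q_k = 411/19
k=7  a_k=1  p_k/q_k = 649/30
fundamental: x₁=649, y₁=30  (since 421201 − 468·900 = 1)
n=2: (649,30)∘(649,30) = (649·649+468·30·30, 649·30+30·649) = (842401,38940)
n=3: (842401,38940)∘(649,30) = (649·842401+468·30·38940, 649·38940+30·842401) = (1093435849,50544090)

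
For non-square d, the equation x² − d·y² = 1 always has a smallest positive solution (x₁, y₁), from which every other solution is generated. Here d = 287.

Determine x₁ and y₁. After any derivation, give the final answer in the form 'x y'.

288 17

[16; 1,15,1,32] for √287; ℓ=4 ⇒ convergent index 3
i=0: a=16 ⇒ p=16, q=1
…
i=2: a=15 ⇒ p=271, q=16
i=3: a=1 ⇒ p=288, q=17
→ (288, 17).  Check: 288²=82944, 287·17²=82943, difference 1.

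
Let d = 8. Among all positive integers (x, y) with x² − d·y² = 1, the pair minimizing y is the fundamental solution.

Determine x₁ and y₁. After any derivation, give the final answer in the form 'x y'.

3 1

√8 → a₀=2, period (1,4); ℓ=2 even so k=1
a_0=2:  p_0=2·1+0=2,  q_0=2·0+1=1
a_1=1:  p_1=1·2+1=3,  q_1=1·1+0=1
fundamental: x₁=3, y₁=1  (since 9 − 8·1 = 1)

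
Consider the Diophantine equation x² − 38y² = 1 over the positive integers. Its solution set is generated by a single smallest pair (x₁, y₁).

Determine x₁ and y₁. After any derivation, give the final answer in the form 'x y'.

[6; 6,12] for √38; ℓ=2 ⇒ convergent index 1
step 0: (6, 1)  from 6·(1,0) + (0,1)
step 1: (37, 6)  from 6·(6,1) + (1,0)
(x₁, y₁) = (37, 6);  37² − 38·6² = 1 ✓

37 6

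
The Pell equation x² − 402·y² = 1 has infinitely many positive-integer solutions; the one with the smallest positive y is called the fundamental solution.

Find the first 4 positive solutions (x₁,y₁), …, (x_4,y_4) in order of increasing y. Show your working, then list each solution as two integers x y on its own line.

401 20
321601 16040
257923601 12864060
206854406401 10316960080

[20; 20,40] for √402; ℓ=2 ⇒ convergent index 1
step 0: (20, 1)  from 20·(1,0) + (0,1)
step 1: (401, 20)  from 20·(20,1) + (1,0)
(x₁, y₁) = (401, 20);  401² − 402·20² = 1 ✓
(x_2, y_2) = (401·401 + 402·20·20, 401·20 + 20·401) = (321601, 16040)
(x_3, y_3) = (401·321601 + 402·20·16040, 401·16040 + 20·321601) = (257923601, 12864060)
(x_4, y_4) = (401·257923601 + 402·20·12864060, 401·12864060 + 20·257923601) = (206854406401, 10316960080)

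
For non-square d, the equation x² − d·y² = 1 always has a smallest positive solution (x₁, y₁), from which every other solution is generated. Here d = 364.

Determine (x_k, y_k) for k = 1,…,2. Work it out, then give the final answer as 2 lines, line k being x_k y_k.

d=364: √d = [19; 12,1,2,3,1,8,1,3,2,1,12,38] (ℓ=12, even), read p_11/q_11
i=0: a=19 ⇒ p=19, q=1
i=1: a=12 ⇒ p=229, q=12
i=2: a=1 ⇒ p=248, q=13
…
i=4: a=3 ⇒ p=2423, q=127
i=5: a=1 ⇒ p=3148, q=165
i=6: a=8 ⇒ p=27607, q=1447
i=7: a=1 ⇒ p=30755, q=1612
i=8: a=3 ⇒ p=119872, q=6283
i=9: a=2 ⇒ p=270499, q=14178
i=10: a=1 ⇒ p=390371, q=20461
i=11: a=12 ⇒ p=4954951, q=259710
→ (4954951, 259710).  Check: 4954951²=24551539412401, 364·259710²=24551539412400, difference 1.
k=2:  x_2 = 4954951·4954951+364·259710·259710 = 49103078824801,  y_2 = 4954951·259710+259710·4954951 = 2573700648420

4954951 259710
49103078824801 2573700648420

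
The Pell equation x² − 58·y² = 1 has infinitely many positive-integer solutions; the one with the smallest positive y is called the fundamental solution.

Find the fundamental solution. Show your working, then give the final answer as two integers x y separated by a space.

√58 = [7; 1,1,1,1,1,1,14, …], period ℓ=7 (odd) → k=13
a_0=7:  p_0=7·1+0=7,  q_0=7·0+1=1
…
a_4=1:  p_4=1·23+15=38,  q_4=1·3+2=5
…
a_7=14:  p_7=14·99+61=1447,  q_7=14·13+8=190
a_8=1:  p_8=1·1447+99=1546,  q_8=1·190+13=203
a_9=1:  p_9=1·1546+1447=2993,  q_9=1·203+190=393
a_10=1:  p_10=1·2993+1546=4539,  q_10=1·393+203=596
a_11=1:  p_11=1·4539+2993=7532,  q_11=1·596+393=989
a_12=1:  p_12=1·7532+4539=12071,  q_12=1·989+596=1585
a_13=1:  p_13=1·12071+7532=19603,  q_13=1·1585+989=2574
fundamental: x₁=19603, y₁=2574  (since 384277609 − 58·6625476 = 1)

19603 2574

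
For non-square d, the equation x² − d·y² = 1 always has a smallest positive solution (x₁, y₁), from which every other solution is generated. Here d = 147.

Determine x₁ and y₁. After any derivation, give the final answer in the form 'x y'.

97 8

d=147: √d = [12; 8,24] (ℓ=2, even), read p_1/q_1
i=0: a=12 ⇒ p=12, q=1
i=1: a=8 ⇒ p=97, q=8
→ (97, 8).  Check: 97²=9409, 147·8²=9408, difference 1.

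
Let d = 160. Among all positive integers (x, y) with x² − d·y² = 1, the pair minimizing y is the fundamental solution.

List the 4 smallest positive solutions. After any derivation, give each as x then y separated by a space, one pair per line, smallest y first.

√160 = [12; 1,1,1,5,1,1,1,24, …], period ℓ=8 (even) → k=7
a_0=12:  p_0=12·1+0=12,  q_0=12·0+1=1
…
a_4=5:  p_4=5·38+25=215,  q_4=5·3+2=17
…
a_6=1:  p_6=1·253+215=468,  q_6=1·20+17=37
a_7=1:  p_7=1·468+253=721,  q_7=1·37+20=57
fundamental: x₁=721, y₁=57  (since 519841 − 160·3249 = 1)
(x_2, y_2) = (721·721 + 160·57·57, 721·57 + 57·721) = (1039681, 82194)
(x_3, y_3) = (721·1039681 + 160·57·82194, 721·82194 + 57·1039681) = (1499219281, 118523691)
(x_4, y_4) = (721·1499219281 + 160·57·118523691, 721·118523691 + 57·1499219281) = (2161873163521, 170911080228)

721 57
1039681 82194
1499219281 118523691
2161873163521 170911080228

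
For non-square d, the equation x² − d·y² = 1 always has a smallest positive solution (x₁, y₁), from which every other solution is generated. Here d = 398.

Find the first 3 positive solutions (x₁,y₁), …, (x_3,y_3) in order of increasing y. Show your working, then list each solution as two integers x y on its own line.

399 20
318401 15960
254083599 12736060

[19; 1,18,1,38] for √398; ℓ=4 ⇒ convergent index 3
a_0=19:  p_0=19·1+0=19,  q_0=19·0+1=1
a_1=1:  p_1=1·19+1=20,  q_1=1·1+0=1
a_2=18:  p_2=18·20+19=379,  q_2=18·1+1=19
a_3=1:  p_3=1·379+20=399,  q_3=1·19+1=20
→ (399, 20).  Check: 399²=159201, 398·20²=159200, difference 1.
(399+20√398)^2 = 318401 + 15960√398
(399+20√398)^3 = 254083599 + 12736060√398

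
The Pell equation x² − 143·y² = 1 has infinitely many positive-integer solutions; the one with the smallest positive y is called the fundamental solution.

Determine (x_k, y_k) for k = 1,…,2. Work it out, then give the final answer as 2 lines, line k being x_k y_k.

[11; 1,22] for √143; ℓ=2 ⇒ convergent index 1
k=0  a_k=11  p_k/q_k = 11/1
k=1  a_k=1  p_k/q_k = 12/1
(x₁, y₁) = (12, 1);  12² − 143·1² = 1 ✓
k=2:  x_2 = 12·12+143·1·1 = 287,  y_2 = 12·1+1·12 = 24

12 1
287 24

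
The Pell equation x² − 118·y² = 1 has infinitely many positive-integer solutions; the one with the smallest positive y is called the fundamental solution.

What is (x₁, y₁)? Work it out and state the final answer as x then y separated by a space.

306917 28254

√118 → a₀=10, period (1,6,3,2,10,2,3,6,1,20); ℓ=10 even so k=9
step 0: (10, 1)  from 10·(1,0) + (0,1)
…
step 2: (76, 7)  from 6·(11,1) + (10,1)
step 3: (239, 22)  from 3·(76,7) + (11,1)
…
step 8: (264802, 24377)  from 6·(42115,3877) + (12112,1115)
step 9: (306917, 28254)  from 1·(264802,24377) + (42115,3877)
→ (306917, 28254).  Check: 306917²=94198044889, 118·28254²=94198044888, difference 1.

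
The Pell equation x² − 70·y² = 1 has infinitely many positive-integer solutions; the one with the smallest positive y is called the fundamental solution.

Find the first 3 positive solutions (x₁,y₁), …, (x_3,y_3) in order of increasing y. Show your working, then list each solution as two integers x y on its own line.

251 30
126001 15060
63252251 7560090

√70 → a₀=8, period (2,1,2,1,2,16); ℓ=6 even so k=5
a_0=8:  p_0=8·1+0=8,  q_0=8·0+1=1
a_1=2:  p_1=2·8+1=17,  q_1=2·1+0=2
a_2=1:  p_2=1·17+8=25,  q_2=1·2+1=3
a_3=2:  p_3=2·25+17=67,  q_3=2·3+2=8
a_4=1:  p_4=1·67+25=92,  q_4=1·8+3=11
a_5=2:  p_5=2·92+67=251,  q_5=2·11+8=30
fundamental: x₁=251, y₁=30  (since 63001 − 70·900 = 1)
k=2:  x_2 = 251·251+70·30·30 = 126001,  y_2 = 251·30+30·251 = 15060
k=3:  x_3 = 251·126001+70·30·15060 = 63252251,  y_3 = 251·15060+30·126001 = 7560090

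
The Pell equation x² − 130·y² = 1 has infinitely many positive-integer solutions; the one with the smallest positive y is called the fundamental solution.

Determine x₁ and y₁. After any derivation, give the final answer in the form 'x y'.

6499 570

[11; 2,2,22] for √130; ℓ=3 ⇒ convergent index 5
a_0=11:  p_0=11·1+0=11,  q_0=11·0+1=1
a_1=2:  p_1=2·11+1=23,  q_1=2·1+0=2
a_2=2:  p_2=2·23+11=57,  q_2=2·2+1=5
a_3=22:  p_3=22·57+23=1277,  q_3=22·5+2=112
a_4=2:  p_4=2·1277+57=2611,  q_4=2·112+5=229
a_5=2:  p_5=2·2611+1277=6499,  q_5=2·229+112=570
fundamental: x₁=6499, y₁=570  (since 42237001 − 130·324900 = 1)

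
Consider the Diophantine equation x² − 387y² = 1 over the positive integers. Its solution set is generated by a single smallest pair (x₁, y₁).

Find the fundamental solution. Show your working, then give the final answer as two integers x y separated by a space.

3482 177

√387 → a₀=19, period (1,2,19,2,1,38); ℓ=6 even so k=5
k=0  a_k=19  p_k/q_k = 19/1
…
k=3  a_k=19  p_k/q_k = 1141/58
k=4  a_k=2  p_k/q_k = 2341/119
k=5  a_k=1  p_k/q_k = 3482/177
fundamental: x₁=3482, y₁=177  (since 12124324 − 387·31329 = 1)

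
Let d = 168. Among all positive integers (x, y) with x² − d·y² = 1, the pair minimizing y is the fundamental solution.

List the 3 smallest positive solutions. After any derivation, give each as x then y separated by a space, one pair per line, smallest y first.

13 1
337 26
8749 675

d=168: √d = [12; 1,24] (ℓ=2, even), read p_1/q_1
i=0: a=12 ⇒ p=12, q=1
i=1: a=1 ⇒ p=13, q=1
→ (13, 1).  Check: 13²=169, 168·1²=168, difference 1.
(13+1√168)^2 = 337 + 26√168
(13+1√168)^3 = 8749 + 675√168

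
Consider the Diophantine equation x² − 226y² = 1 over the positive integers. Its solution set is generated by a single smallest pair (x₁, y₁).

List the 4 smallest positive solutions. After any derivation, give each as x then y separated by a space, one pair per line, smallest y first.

√226 → a₀=15, period (30); ℓ=1 odd so k=1
i=0: a=15 ⇒ p=15, q=1
i=1: a=30 ⇒ p=451, q=30
→ (451, 30).  Check: 451²=203401, 226·30²=203400, difference 1.
n=2: (451,30)∘(451,30) = (451·451+226·30·30, 451·30+30·451) = (406801,27060)
n=3: (406801,27060)∘(451,30) = (451·406801+226·30·27060, 451·27060+30·406801) = (366934051,24408090)
n=4: (366934051,24408090)∘(451,30) = (451·366934051+226·30·24408090, 451·24408090+30·366934051) = (330974107201,22016070120)

451 30
406801 27060
366934051 24408090
330974107201 22016070120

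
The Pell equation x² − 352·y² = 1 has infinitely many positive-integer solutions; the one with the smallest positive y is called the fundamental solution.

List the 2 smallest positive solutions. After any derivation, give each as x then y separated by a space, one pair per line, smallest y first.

[18; 1,3,5,9,5,3,1,36] for √352; ℓ=8 ⇒ convergent index 7
step 0: (18, 1)  from 18·(1,0) + (0,1)
…
step 5: (18499, 986)  from 5·(3621,193) + (394,21)
step 6: (59118, 3151)  from 3·(18499,986) + (3621,193)
step 7: (77617, 4137)  from 1·(59118,3151) + (18499,986)
fundamental: x₁=77617, y₁=4137  (since 6024398689 − 352·17114769 = 1)
(x_2, y_2) = (77617·77617 + 352·4137·4137, 77617·4137 + 4137·77617) = (12048797377, 642203058)

77617 4137
12048797377 642203058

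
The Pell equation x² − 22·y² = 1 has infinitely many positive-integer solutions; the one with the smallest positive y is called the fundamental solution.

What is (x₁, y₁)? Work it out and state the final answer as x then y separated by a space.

197 42

d=22: √d = [4; 1,2,4,2,1,8] (ℓ=6, even), read p_5/q_5
a_0=4:  p_0=4·1+0=4,  q_0=4·0+1=1
…
a_2=2:  p_2=2·5+4=14,  q_2=2·1+1=3
a_3=4:  p_3=4·14+5=61,  q_3=4·3+1=13
a_4=2:  p_4=2·61+14=136,  q_4=2·13+3=29
a_5=1:  p_5=1·136+61=197,  q_5=1·29+13=42
fundamental: x₁=197, y₁=42  (since 38809 − 22·1764 = 1)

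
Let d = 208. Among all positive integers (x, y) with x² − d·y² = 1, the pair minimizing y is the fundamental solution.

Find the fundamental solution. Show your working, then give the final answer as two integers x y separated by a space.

649 45

√208 → a₀=14, period (2,2,1,2,2,28); ℓ=6 even so k=5
k=0  a_k=14  p_k/q_k = 14/1
k=1  a_k=2  p_k/q_k = 29/2
…
k=3  a_k=1  p_k/q_k = 101/7
k=4  a_k=2  p_k/q_k = 274/19
k=5  a_k=2  p_k/q_k = 649/45
→ (649, 45).  Check: 649²=421201, 208·45²=421200, difference 1.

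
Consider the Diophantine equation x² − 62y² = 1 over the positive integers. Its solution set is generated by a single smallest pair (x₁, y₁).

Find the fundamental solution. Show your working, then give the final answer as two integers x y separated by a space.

63 8

d=62: √d = [7; 1,6,1,14] (ℓ=4, even), read p_3/q_3
a_0=7:  p_0=7·1+0=7,  q_0=7·0+1=1
a_1=1:  p_1=1·7+1=8,  q_1=1·1+0=1
a_2=6:  p_2=6·8+7=55,  q_2=6·1+1=7
a_3=1:  p_3=1·55+8=63,  q_3=1·7+1=8
fundamental: x₁=63, y₁=8  (since 3969 − 62·64 = 1)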